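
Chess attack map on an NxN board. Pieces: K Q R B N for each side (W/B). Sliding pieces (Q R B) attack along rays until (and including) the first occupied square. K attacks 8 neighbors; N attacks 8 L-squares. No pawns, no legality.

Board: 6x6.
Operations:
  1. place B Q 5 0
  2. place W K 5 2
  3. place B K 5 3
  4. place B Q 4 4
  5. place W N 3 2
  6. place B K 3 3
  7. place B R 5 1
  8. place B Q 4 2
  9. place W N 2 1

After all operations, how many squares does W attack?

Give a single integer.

Answer: 14

Derivation:
Op 1: place BQ@(5,0)
Op 2: place WK@(5,2)
Op 3: place BK@(5,3)
Op 4: place BQ@(4,4)
Op 5: place WN@(3,2)
Op 6: place BK@(3,3)
Op 7: place BR@(5,1)
Op 8: place BQ@(4,2)
Op 9: place WN@(2,1)
Per-piece attacks for W:
  WN@(2,1): attacks (3,3) (4,2) (1,3) (0,2) (4,0) (0,0)
  WN@(3,2): attacks (4,4) (5,3) (2,4) (1,3) (4,0) (5,1) (2,0) (1,1)
  WK@(5,2): attacks (5,3) (5,1) (4,2) (4,3) (4,1)
Union (14 distinct): (0,0) (0,2) (1,1) (1,3) (2,0) (2,4) (3,3) (4,0) (4,1) (4,2) (4,3) (4,4) (5,1) (5,3)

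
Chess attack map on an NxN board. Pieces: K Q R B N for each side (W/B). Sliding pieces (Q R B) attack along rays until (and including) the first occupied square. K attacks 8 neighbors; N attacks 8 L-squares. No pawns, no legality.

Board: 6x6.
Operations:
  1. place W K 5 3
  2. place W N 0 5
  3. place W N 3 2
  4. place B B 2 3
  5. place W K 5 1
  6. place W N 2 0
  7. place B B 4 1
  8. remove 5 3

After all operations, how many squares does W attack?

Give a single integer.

Answer: 15

Derivation:
Op 1: place WK@(5,3)
Op 2: place WN@(0,5)
Op 3: place WN@(3,2)
Op 4: place BB@(2,3)
Op 5: place WK@(5,1)
Op 6: place WN@(2,0)
Op 7: place BB@(4,1)
Op 8: remove (5,3)
Per-piece attacks for W:
  WN@(0,5): attacks (1,3) (2,4)
  WN@(2,0): attacks (3,2) (4,1) (1,2) (0,1)
  WN@(3,2): attacks (4,4) (5,3) (2,4) (1,3) (4,0) (5,1) (2,0) (1,1)
  WK@(5,1): attacks (5,2) (5,0) (4,1) (4,2) (4,0)
Union (15 distinct): (0,1) (1,1) (1,2) (1,3) (2,0) (2,4) (3,2) (4,0) (4,1) (4,2) (4,4) (5,0) (5,1) (5,2) (5,3)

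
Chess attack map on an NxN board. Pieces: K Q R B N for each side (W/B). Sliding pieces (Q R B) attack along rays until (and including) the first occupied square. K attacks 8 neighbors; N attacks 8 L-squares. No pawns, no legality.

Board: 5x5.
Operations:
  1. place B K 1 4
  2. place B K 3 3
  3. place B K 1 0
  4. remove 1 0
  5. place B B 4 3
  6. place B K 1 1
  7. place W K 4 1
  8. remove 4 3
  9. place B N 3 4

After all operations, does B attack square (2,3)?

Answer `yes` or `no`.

Answer: yes

Derivation:
Op 1: place BK@(1,4)
Op 2: place BK@(3,3)
Op 3: place BK@(1,0)
Op 4: remove (1,0)
Op 5: place BB@(4,3)
Op 6: place BK@(1,1)
Op 7: place WK@(4,1)
Op 8: remove (4,3)
Op 9: place BN@(3,4)
Per-piece attacks for B:
  BK@(1,1): attacks (1,2) (1,0) (2,1) (0,1) (2,2) (2,0) (0,2) (0,0)
  BK@(1,4): attacks (1,3) (2,4) (0,4) (2,3) (0,3)
  BK@(3,3): attacks (3,4) (3,2) (4,3) (2,3) (4,4) (4,2) (2,4) (2,2)
  BN@(3,4): attacks (4,2) (2,2) (1,3)
B attacks (2,3): yes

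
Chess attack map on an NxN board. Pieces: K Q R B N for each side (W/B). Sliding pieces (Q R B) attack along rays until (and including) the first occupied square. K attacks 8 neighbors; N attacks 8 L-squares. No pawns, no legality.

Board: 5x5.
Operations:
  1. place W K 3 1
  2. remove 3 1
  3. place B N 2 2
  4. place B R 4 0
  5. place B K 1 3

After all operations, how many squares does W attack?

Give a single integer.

Answer: 0

Derivation:
Op 1: place WK@(3,1)
Op 2: remove (3,1)
Op 3: place BN@(2,2)
Op 4: place BR@(4,0)
Op 5: place BK@(1,3)
Per-piece attacks for W:
Union (0 distinct): (none)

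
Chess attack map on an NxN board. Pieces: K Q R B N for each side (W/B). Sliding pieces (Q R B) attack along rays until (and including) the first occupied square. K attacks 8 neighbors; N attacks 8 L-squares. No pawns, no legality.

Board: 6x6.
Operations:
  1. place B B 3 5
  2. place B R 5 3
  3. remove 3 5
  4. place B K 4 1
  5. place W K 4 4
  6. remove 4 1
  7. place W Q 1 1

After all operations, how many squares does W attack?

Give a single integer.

Answer: 23

Derivation:
Op 1: place BB@(3,5)
Op 2: place BR@(5,3)
Op 3: remove (3,5)
Op 4: place BK@(4,1)
Op 5: place WK@(4,4)
Op 6: remove (4,1)
Op 7: place WQ@(1,1)
Per-piece attacks for W:
  WQ@(1,1): attacks (1,2) (1,3) (1,4) (1,5) (1,0) (2,1) (3,1) (4,1) (5,1) (0,1) (2,2) (3,3) (4,4) (2,0) (0,2) (0,0) [ray(1,1) blocked at (4,4)]
  WK@(4,4): attacks (4,5) (4,3) (5,4) (3,4) (5,5) (5,3) (3,5) (3,3)
Union (23 distinct): (0,0) (0,1) (0,2) (1,0) (1,2) (1,3) (1,4) (1,5) (2,0) (2,1) (2,2) (3,1) (3,3) (3,4) (3,5) (4,1) (4,3) (4,4) (4,5) (5,1) (5,3) (5,4) (5,5)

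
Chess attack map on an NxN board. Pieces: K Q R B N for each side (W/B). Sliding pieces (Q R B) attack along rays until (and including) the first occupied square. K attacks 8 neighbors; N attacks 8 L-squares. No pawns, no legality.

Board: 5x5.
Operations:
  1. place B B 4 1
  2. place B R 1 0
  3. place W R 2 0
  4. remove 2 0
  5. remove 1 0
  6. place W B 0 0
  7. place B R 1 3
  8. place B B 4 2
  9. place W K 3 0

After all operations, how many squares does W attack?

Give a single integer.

Answer: 9

Derivation:
Op 1: place BB@(4,1)
Op 2: place BR@(1,0)
Op 3: place WR@(2,0)
Op 4: remove (2,0)
Op 5: remove (1,0)
Op 6: place WB@(0,0)
Op 7: place BR@(1,3)
Op 8: place BB@(4,2)
Op 9: place WK@(3,0)
Per-piece attacks for W:
  WB@(0,0): attacks (1,1) (2,2) (3,3) (4,4)
  WK@(3,0): attacks (3,1) (4,0) (2,0) (4,1) (2,1)
Union (9 distinct): (1,1) (2,0) (2,1) (2,2) (3,1) (3,3) (4,0) (4,1) (4,4)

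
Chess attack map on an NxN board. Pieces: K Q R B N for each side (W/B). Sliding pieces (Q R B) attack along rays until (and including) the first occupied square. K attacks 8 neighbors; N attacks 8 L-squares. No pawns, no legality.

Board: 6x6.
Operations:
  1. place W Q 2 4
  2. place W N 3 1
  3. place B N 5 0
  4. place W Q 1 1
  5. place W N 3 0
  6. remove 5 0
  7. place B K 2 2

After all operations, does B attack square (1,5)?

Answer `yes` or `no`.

Answer: no

Derivation:
Op 1: place WQ@(2,4)
Op 2: place WN@(3,1)
Op 3: place BN@(5,0)
Op 4: place WQ@(1,1)
Op 5: place WN@(3,0)
Op 6: remove (5,0)
Op 7: place BK@(2,2)
Per-piece attacks for B:
  BK@(2,2): attacks (2,3) (2,1) (3,2) (1,2) (3,3) (3,1) (1,3) (1,1)
B attacks (1,5): no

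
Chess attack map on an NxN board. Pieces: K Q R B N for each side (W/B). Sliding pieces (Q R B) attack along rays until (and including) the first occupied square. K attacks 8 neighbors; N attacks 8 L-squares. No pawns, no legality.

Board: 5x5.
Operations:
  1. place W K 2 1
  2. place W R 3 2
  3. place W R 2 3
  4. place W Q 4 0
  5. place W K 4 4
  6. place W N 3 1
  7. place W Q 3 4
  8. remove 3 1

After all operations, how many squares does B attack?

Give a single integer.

Answer: 0

Derivation:
Op 1: place WK@(2,1)
Op 2: place WR@(3,2)
Op 3: place WR@(2,3)
Op 4: place WQ@(4,0)
Op 5: place WK@(4,4)
Op 6: place WN@(3,1)
Op 7: place WQ@(3,4)
Op 8: remove (3,1)
Per-piece attacks for B:
Union (0 distinct): (none)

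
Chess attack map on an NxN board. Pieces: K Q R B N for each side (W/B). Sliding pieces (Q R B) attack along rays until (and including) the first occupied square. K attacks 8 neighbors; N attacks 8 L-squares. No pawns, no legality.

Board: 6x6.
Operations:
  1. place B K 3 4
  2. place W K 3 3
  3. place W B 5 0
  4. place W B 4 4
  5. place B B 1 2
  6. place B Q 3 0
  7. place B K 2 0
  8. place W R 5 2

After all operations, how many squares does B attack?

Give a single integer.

Op 1: place BK@(3,4)
Op 2: place WK@(3,3)
Op 3: place WB@(5,0)
Op 4: place WB@(4,4)
Op 5: place BB@(1,2)
Op 6: place BQ@(3,0)
Op 7: place BK@(2,0)
Op 8: place WR@(5,2)
Per-piece attacks for B:
  BB@(1,2): attacks (2,3) (3,4) (2,1) (3,0) (0,3) (0,1) [ray(1,1) blocked at (3,4); ray(1,-1) blocked at (3,0)]
  BK@(2,0): attacks (2,1) (3,0) (1,0) (3,1) (1,1)
  BQ@(3,0): attacks (3,1) (3,2) (3,3) (4,0) (5,0) (2,0) (4,1) (5,2) (2,1) (1,2) [ray(0,1) blocked at (3,3); ray(1,0) blocked at (5,0); ray(-1,0) blocked at (2,0); ray(1,1) blocked at (5,2); ray(-1,1) blocked at (1,2)]
  BK@(3,4): attacks (3,5) (3,3) (4,4) (2,4) (4,5) (4,3) (2,5) (2,3)
Union (23 distinct): (0,1) (0,3) (1,0) (1,1) (1,2) (2,0) (2,1) (2,3) (2,4) (2,5) (3,0) (3,1) (3,2) (3,3) (3,4) (3,5) (4,0) (4,1) (4,3) (4,4) (4,5) (5,0) (5,2)

Answer: 23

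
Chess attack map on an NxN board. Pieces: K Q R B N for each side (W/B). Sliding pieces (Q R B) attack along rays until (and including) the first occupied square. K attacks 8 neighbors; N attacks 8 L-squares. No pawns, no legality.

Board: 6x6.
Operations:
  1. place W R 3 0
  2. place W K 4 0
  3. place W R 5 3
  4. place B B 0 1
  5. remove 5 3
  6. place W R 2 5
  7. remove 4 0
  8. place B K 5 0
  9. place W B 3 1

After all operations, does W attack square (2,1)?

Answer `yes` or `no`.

Op 1: place WR@(3,0)
Op 2: place WK@(4,0)
Op 3: place WR@(5,3)
Op 4: place BB@(0,1)
Op 5: remove (5,3)
Op 6: place WR@(2,5)
Op 7: remove (4,0)
Op 8: place BK@(5,0)
Op 9: place WB@(3,1)
Per-piece attacks for W:
  WR@(2,5): attacks (2,4) (2,3) (2,2) (2,1) (2,0) (3,5) (4,5) (5,5) (1,5) (0,5)
  WR@(3,0): attacks (3,1) (4,0) (5,0) (2,0) (1,0) (0,0) [ray(0,1) blocked at (3,1); ray(1,0) blocked at (5,0)]
  WB@(3,1): attacks (4,2) (5,3) (4,0) (2,2) (1,3) (0,4) (2,0)
W attacks (2,1): yes

Answer: yes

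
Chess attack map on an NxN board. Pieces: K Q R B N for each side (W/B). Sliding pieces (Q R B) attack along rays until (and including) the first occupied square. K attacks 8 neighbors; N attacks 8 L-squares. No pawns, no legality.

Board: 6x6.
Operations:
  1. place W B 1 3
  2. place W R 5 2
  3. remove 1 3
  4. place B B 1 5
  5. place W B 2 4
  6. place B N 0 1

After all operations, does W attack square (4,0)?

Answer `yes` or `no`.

Op 1: place WB@(1,3)
Op 2: place WR@(5,2)
Op 3: remove (1,3)
Op 4: place BB@(1,5)
Op 5: place WB@(2,4)
Op 6: place BN@(0,1)
Per-piece attacks for W:
  WB@(2,4): attacks (3,5) (3,3) (4,2) (5,1) (1,5) (1,3) (0,2) [ray(-1,1) blocked at (1,5)]
  WR@(5,2): attacks (5,3) (5,4) (5,5) (5,1) (5,0) (4,2) (3,2) (2,2) (1,2) (0,2)
W attacks (4,0): no

Answer: no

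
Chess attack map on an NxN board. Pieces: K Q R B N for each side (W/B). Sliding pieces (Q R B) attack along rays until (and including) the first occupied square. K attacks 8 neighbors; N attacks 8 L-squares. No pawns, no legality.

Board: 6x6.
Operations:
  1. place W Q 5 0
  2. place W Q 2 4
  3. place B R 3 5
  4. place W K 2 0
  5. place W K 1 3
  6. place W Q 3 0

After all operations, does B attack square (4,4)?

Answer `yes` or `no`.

Op 1: place WQ@(5,0)
Op 2: place WQ@(2,4)
Op 3: place BR@(3,5)
Op 4: place WK@(2,0)
Op 5: place WK@(1,3)
Op 6: place WQ@(3,0)
Per-piece attacks for B:
  BR@(3,5): attacks (3,4) (3,3) (3,2) (3,1) (3,0) (4,5) (5,5) (2,5) (1,5) (0,5) [ray(0,-1) blocked at (3,0)]
B attacks (4,4): no

Answer: no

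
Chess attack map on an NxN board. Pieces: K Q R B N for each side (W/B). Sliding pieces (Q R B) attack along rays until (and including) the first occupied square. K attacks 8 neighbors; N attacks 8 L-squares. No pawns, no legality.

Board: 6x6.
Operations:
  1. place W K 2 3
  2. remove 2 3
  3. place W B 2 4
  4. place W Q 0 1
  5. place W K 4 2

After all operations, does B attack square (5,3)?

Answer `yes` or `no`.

Op 1: place WK@(2,3)
Op 2: remove (2,3)
Op 3: place WB@(2,4)
Op 4: place WQ@(0,1)
Op 5: place WK@(4,2)
Per-piece attacks for B:
B attacks (5,3): no

Answer: no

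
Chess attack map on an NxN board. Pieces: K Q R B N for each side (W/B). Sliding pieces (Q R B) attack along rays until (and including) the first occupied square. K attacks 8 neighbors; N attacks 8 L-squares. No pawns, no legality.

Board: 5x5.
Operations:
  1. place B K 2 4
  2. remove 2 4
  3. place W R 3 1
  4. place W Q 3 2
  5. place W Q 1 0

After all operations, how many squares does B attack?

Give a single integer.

Op 1: place BK@(2,4)
Op 2: remove (2,4)
Op 3: place WR@(3,1)
Op 4: place WQ@(3,2)
Op 5: place WQ@(1,0)
Per-piece attacks for B:
Union (0 distinct): (none)

Answer: 0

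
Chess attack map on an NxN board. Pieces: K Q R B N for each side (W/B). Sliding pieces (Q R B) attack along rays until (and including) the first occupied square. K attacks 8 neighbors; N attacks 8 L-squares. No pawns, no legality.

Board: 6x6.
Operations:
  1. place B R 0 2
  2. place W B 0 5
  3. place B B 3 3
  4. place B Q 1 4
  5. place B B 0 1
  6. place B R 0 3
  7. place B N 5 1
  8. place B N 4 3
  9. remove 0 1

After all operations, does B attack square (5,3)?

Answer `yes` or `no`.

Answer: no

Derivation:
Op 1: place BR@(0,2)
Op 2: place WB@(0,5)
Op 3: place BB@(3,3)
Op 4: place BQ@(1,4)
Op 5: place BB@(0,1)
Op 6: place BR@(0,3)
Op 7: place BN@(5,1)
Op 8: place BN@(4,3)
Op 9: remove (0,1)
Per-piece attacks for B:
  BR@(0,2): attacks (0,3) (0,1) (0,0) (1,2) (2,2) (3,2) (4,2) (5,2) [ray(0,1) blocked at (0,3)]
  BR@(0,3): attacks (0,4) (0,5) (0,2) (1,3) (2,3) (3,3) [ray(0,1) blocked at (0,5); ray(0,-1) blocked at (0,2); ray(1,0) blocked at (3,3)]
  BQ@(1,4): attacks (1,5) (1,3) (1,2) (1,1) (1,0) (2,4) (3,4) (4,4) (5,4) (0,4) (2,5) (2,3) (3,2) (4,1) (5,0) (0,5) (0,3) [ray(-1,1) blocked at (0,5); ray(-1,-1) blocked at (0,3)]
  BB@(3,3): attacks (4,4) (5,5) (4,2) (5,1) (2,4) (1,5) (2,2) (1,1) (0,0) [ray(1,-1) blocked at (5,1)]
  BN@(4,3): attacks (5,5) (3,5) (2,4) (5,1) (3,1) (2,2)
  BN@(5,1): attacks (4,3) (3,2) (3,0)
B attacks (5,3): no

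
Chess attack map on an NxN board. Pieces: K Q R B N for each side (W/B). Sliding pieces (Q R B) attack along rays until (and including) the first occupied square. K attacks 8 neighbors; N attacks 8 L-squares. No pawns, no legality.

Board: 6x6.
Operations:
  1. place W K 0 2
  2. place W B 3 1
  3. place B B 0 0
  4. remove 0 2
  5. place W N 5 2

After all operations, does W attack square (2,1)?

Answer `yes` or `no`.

Op 1: place WK@(0,2)
Op 2: place WB@(3,1)
Op 3: place BB@(0,0)
Op 4: remove (0,2)
Op 5: place WN@(5,2)
Per-piece attacks for W:
  WB@(3,1): attacks (4,2) (5,3) (4,0) (2,2) (1,3) (0,4) (2,0)
  WN@(5,2): attacks (4,4) (3,3) (4,0) (3,1)
W attacks (2,1): no

Answer: no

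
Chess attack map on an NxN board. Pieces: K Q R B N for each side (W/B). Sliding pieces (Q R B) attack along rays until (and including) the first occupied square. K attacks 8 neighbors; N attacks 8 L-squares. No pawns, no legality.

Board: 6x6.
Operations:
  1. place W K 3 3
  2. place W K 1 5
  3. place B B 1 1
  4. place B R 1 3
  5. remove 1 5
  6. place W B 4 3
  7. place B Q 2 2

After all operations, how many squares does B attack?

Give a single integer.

Answer: 20

Derivation:
Op 1: place WK@(3,3)
Op 2: place WK@(1,5)
Op 3: place BB@(1,1)
Op 4: place BR@(1,3)
Op 5: remove (1,5)
Op 6: place WB@(4,3)
Op 7: place BQ@(2,2)
Per-piece attacks for B:
  BB@(1,1): attacks (2,2) (2,0) (0,2) (0,0) [ray(1,1) blocked at (2,2)]
  BR@(1,3): attacks (1,4) (1,5) (1,2) (1,1) (2,3) (3,3) (0,3) [ray(0,-1) blocked at (1,1); ray(1,0) blocked at (3,3)]
  BQ@(2,2): attacks (2,3) (2,4) (2,5) (2,1) (2,0) (3,2) (4,2) (5,2) (1,2) (0,2) (3,3) (3,1) (4,0) (1,3) (1,1) [ray(1,1) blocked at (3,3); ray(-1,1) blocked at (1,3); ray(-1,-1) blocked at (1,1)]
Union (20 distinct): (0,0) (0,2) (0,3) (1,1) (1,2) (1,3) (1,4) (1,5) (2,0) (2,1) (2,2) (2,3) (2,4) (2,5) (3,1) (3,2) (3,3) (4,0) (4,2) (5,2)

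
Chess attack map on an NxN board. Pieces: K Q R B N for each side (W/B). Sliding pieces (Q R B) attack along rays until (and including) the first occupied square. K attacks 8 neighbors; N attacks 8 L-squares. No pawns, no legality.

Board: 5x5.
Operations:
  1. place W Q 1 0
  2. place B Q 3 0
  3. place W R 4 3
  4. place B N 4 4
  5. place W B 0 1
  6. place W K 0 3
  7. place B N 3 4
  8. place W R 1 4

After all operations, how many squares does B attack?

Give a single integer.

Answer: 15

Derivation:
Op 1: place WQ@(1,0)
Op 2: place BQ@(3,0)
Op 3: place WR@(4,3)
Op 4: place BN@(4,4)
Op 5: place WB@(0,1)
Op 6: place WK@(0,3)
Op 7: place BN@(3,4)
Op 8: place WR@(1,4)
Per-piece attacks for B:
  BQ@(3,0): attacks (3,1) (3,2) (3,3) (3,4) (4,0) (2,0) (1,0) (4,1) (2,1) (1,2) (0,3) [ray(0,1) blocked at (3,4); ray(-1,0) blocked at (1,0); ray(-1,1) blocked at (0,3)]
  BN@(3,4): attacks (4,2) (2,2) (1,3)
  BN@(4,4): attacks (3,2) (2,3)
Union (15 distinct): (0,3) (1,0) (1,2) (1,3) (2,0) (2,1) (2,2) (2,3) (3,1) (3,2) (3,3) (3,4) (4,0) (4,1) (4,2)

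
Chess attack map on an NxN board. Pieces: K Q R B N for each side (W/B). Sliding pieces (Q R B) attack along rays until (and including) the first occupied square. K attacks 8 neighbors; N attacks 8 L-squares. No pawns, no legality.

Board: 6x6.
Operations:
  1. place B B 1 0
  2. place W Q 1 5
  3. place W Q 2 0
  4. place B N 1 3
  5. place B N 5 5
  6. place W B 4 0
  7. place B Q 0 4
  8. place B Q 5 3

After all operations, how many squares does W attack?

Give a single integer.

Op 1: place BB@(1,0)
Op 2: place WQ@(1,5)
Op 3: place WQ@(2,0)
Op 4: place BN@(1,3)
Op 5: place BN@(5,5)
Op 6: place WB@(4,0)
Op 7: place BQ@(0,4)
Op 8: place BQ@(5,3)
Per-piece attacks for W:
  WQ@(1,5): attacks (1,4) (1,3) (2,5) (3,5) (4,5) (5,5) (0,5) (2,4) (3,3) (4,2) (5,1) (0,4) [ray(0,-1) blocked at (1,3); ray(1,0) blocked at (5,5); ray(-1,-1) blocked at (0,4)]
  WQ@(2,0): attacks (2,1) (2,2) (2,3) (2,4) (2,5) (3,0) (4,0) (1,0) (3,1) (4,2) (5,3) (1,1) (0,2) [ray(1,0) blocked at (4,0); ray(-1,0) blocked at (1,0); ray(1,1) blocked at (5,3)]
  WB@(4,0): attacks (5,1) (3,1) (2,2) (1,3) [ray(-1,1) blocked at (1,3)]
Union (22 distinct): (0,2) (0,4) (0,5) (1,0) (1,1) (1,3) (1,4) (2,1) (2,2) (2,3) (2,4) (2,5) (3,0) (3,1) (3,3) (3,5) (4,0) (4,2) (4,5) (5,1) (5,3) (5,5)

Answer: 22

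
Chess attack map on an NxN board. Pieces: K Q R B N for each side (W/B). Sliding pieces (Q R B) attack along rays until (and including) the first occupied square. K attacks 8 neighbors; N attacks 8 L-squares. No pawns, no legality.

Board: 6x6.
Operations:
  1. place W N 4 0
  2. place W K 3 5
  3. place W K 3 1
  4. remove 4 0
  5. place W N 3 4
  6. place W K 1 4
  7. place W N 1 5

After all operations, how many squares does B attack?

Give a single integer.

Op 1: place WN@(4,0)
Op 2: place WK@(3,5)
Op 3: place WK@(3,1)
Op 4: remove (4,0)
Op 5: place WN@(3,4)
Op 6: place WK@(1,4)
Op 7: place WN@(1,5)
Per-piece attacks for B:
Union (0 distinct): (none)

Answer: 0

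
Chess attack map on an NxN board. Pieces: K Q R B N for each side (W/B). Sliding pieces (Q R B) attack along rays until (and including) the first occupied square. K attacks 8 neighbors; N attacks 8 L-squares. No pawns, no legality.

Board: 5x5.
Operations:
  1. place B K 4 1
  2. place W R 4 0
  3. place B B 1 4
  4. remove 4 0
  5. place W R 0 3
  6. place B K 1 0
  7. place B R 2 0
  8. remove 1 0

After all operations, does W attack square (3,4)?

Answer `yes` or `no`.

Answer: no

Derivation:
Op 1: place BK@(4,1)
Op 2: place WR@(4,0)
Op 3: place BB@(1,4)
Op 4: remove (4,0)
Op 5: place WR@(0,3)
Op 6: place BK@(1,0)
Op 7: place BR@(2,0)
Op 8: remove (1,0)
Per-piece attacks for W:
  WR@(0,3): attacks (0,4) (0,2) (0,1) (0,0) (1,3) (2,3) (3,3) (4,3)
W attacks (3,4): no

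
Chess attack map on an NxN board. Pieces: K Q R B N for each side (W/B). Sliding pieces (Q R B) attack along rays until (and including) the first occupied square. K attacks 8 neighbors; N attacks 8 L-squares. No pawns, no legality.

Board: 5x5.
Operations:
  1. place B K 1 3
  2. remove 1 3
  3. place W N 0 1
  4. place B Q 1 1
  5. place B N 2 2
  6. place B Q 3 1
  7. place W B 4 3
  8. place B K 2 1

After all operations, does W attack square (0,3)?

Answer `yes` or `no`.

Op 1: place BK@(1,3)
Op 2: remove (1,3)
Op 3: place WN@(0,1)
Op 4: place BQ@(1,1)
Op 5: place BN@(2,2)
Op 6: place BQ@(3,1)
Op 7: place WB@(4,3)
Op 8: place BK@(2,1)
Per-piece attacks for W:
  WN@(0,1): attacks (1,3) (2,2) (2,0)
  WB@(4,3): attacks (3,4) (3,2) (2,1) [ray(-1,-1) blocked at (2,1)]
W attacks (0,3): no

Answer: no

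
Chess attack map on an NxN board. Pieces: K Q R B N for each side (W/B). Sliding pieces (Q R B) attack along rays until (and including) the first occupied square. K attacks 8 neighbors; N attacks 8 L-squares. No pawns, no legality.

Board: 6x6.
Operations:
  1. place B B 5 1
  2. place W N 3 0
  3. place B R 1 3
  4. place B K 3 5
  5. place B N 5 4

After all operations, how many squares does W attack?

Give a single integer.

Answer: 4

Derivation:
Op 1: place BB@(5,1)
Op 2: place WN@(3,0)
Op 3: place BR@(1,3)
Op 4: place BK@(3,5)
Op 5: place BN@(5,4)
Per-piece attacks for W:
  WN@(3,0): attacks (4,2) (5,1) (2,2) (1,1)
Union (4 distinct): (1,1) (2,2) (4,2) (5,1)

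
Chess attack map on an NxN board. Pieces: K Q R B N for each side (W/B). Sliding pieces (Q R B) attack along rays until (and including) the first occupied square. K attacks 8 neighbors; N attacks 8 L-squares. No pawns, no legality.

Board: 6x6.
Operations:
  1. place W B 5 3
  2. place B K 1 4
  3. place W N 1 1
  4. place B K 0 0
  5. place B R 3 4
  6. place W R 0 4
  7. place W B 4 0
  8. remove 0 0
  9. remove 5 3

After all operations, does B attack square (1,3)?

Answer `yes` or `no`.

Op 1: place WB@(5,3)
Op 2: place BK@(1,4)
Op 3: place WN@(1,1)
Op 4: place BK@(0,0)
Op 5: place BR@(3,4)
Op 6: place WR@(0,4)
Op 7: place WB@(4,0)
Op 8: remove (0,0)
Op 9: remove (5,3)
Per-piece attacks for B:
  BK@(1,4): attacks (1,5) (1,3) (2,4) (0,4) (2,5) (2,3) (0,5) (0,3)
  BR@(3,4): attacks (3,5) (3,3) (3,2) (3,1) (3,0) (4,4) (5,4) (2,4) (1,4) [ray(-1,0) blocked at (1,4)]
B attacks (1,3): yes

Answer: yes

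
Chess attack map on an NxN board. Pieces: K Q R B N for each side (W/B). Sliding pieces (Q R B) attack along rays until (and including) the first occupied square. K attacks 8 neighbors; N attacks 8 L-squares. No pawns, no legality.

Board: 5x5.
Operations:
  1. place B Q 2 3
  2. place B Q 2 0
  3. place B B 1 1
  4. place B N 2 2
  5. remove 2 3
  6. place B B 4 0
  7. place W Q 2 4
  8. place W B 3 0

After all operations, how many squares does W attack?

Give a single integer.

Answer: 14

Derivation:
Op 1: place BQ@(2,3)
Op 2: place BQ@(2,0)
Op 3: place BB@(1,1)
Op 4: place BN@(2,2)
Op 5: remove (2,3)
Op 6: place BB@(4,0)
Op 7: place WQ@(2,4)
Op 8: place WB@(3,0)
Per-piece attacks for W:
  WQ@(2,4): attacks (2,3) (2,2) (3,4) (4,4) (1,4) (0,4) (3,3) (4,2) (1,3) (0,2) [ray(0,-1) blocked at (2,2)]
  WB@(3,0): attacks (4,1) (2,1) (1,2) (0,3)
Union (14 distinct): (0,2) (0,3) (0,4) (1,2) (1,3) (1,4) (2,1) (2,2) (2,3) (3,3) (3,4) (4,1) (4,2) (4,4)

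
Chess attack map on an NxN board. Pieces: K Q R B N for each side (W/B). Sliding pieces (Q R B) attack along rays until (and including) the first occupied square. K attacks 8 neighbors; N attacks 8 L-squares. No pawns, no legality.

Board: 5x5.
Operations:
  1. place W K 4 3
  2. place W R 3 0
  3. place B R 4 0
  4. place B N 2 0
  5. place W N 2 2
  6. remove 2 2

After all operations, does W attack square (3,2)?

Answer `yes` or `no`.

Op 1: place WK@(4,3)
Op 2: place WR@(3,0)
Op 3: place BR@(4,0)
Op 4: place BN@(2,0)
Op 5: place WN@(2,2)
Op 6: remove (2,2)
Per-piece attacks for W:
  WR@(3,0): attacks (3,1) (3,2) (3,3) (3,4) (4,0) (2,0) [ray(1,0) blocked at (4,0); ray(-1,0) blocked at (2,0)]
  WK@(4,3): attacks (4,4) (4,2) (3,3) (3,4) (3,2)
W attacks (3,2): yes

Answer: yes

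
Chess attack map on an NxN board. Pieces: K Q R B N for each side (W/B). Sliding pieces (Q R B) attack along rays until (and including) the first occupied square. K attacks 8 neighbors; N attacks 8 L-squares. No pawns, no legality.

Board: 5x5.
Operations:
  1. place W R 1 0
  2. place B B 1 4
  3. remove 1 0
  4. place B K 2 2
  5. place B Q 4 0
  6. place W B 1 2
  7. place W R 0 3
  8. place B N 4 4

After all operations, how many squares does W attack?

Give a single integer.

Op 1: place WR@(1,0)
Op 2: place BB@(1,4)
Op 3: remove (1,0)
Op 4: place BK@(2,2)
Op 5: place BQ@(4,0)
Op 6: place WB@(1,2)
Op 7: place WR@(0,3)
Op 8: place BN@(4,4)
Per-piece attacks for W:
  WR@(0,3): attacks (0,4) (0,2) (0,1) (0,0) (1,3) (2,3) (3,3) (4,3)
  WB@(1,2): attacks (2,3) (3,4) (2,1) (3,0) (0,3) (0,1) [ray(-1,1) blocked at (0,3)]
Union (12 distinct): (0,0) (0,1) (0,2) (0,3) (0,4) (1,3) (2,1) (2,3) (3,0) (3,3) (3,4) (4,3)

Answer: 12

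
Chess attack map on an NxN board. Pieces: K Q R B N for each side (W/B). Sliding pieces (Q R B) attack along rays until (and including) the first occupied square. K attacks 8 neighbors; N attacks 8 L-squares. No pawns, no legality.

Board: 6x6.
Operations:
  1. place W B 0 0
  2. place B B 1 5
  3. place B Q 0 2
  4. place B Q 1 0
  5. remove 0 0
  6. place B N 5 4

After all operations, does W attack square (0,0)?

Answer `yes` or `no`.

Op 1: place WB@(0,0)
Op 2: place BB@(1,5)
Op 3: place BQ@(0,2)
Op 4: place BQ@(1,0)
Op 5: remove (0,0)
Op 6: place BN@(5,4)
Per-piece attacks for W:
W attacks (0,0): no

Answer: no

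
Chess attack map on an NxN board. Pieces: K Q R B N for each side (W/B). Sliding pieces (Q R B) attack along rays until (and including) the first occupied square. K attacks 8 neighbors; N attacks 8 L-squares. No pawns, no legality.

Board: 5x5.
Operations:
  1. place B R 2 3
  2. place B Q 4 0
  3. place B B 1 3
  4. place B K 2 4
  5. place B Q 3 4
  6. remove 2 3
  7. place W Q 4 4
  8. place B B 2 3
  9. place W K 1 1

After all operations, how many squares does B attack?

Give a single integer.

Answer: 22

Derivation:
Op 1: place BR@(2,3)
Op 2: place BQ@(4,0)
Op 3: place BB@(1,3)
Op 4: place BK@(2,4)
Op 5: place BQ@(3,4)
Op 6: remove (2,3)
Op 7: place WQ@(4,4)
Op 8: place BB@(2,3)
Op 9: place WK@(1,1)
Per-piece attacks for B:
  BB@(1,3): attacks (2,4) (2,2) (3,1) (4,0) (0,4) (0,2) [ray(1,1) blocked at (2,4); ray(1,-1) blocked at (4,0)]
  BB@(2,3): attacks (3,4) (3,2) (4,1) (1,4) (1,2) (0,1) [ray(1,1) blocked at (3,4)]
  BK@(2,4): attacks (2,3) (3,4) (1,4) (3,3) (1,3)
  BQ@(3,4): attacks (3,3) (3,2) (3,1) (3,0) (4,4) (2,4) (4,3) (2,3) [ray(1,0) blocked at (4,4); ray(-1,0) blocked at (2,4); ray(-1,-1) blocked at (2,3)]
  BQ@(4,0): attacks (4,1) (4,2) (4,3) (4,4) (3,0) (2,0) (1,0) (0,0) (3,1) (2,2) (1,3) [ray(0,1) blocked at (4,4); ray(-1,1) blocked at (1,3)]
Union (22 distinct): (0,0) (0,1) (0,2) (0,4) (1,0) (1,2) (1,3) (1,4) (2,0) (2,2) (2,3) (2,4) (3,0) (3,1) (3,2) (3,3) (3,4) (4,0) (4,1) (4,2) (4,3) (4,4)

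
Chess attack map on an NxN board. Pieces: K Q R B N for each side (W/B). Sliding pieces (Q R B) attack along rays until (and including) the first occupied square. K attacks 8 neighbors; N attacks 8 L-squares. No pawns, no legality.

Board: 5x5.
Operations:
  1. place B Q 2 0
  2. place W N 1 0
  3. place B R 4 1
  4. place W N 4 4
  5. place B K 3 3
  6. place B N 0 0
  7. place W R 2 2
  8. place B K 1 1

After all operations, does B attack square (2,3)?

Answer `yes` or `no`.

Answer: yes

Derivation:
Op 1: place BQ@(2,0)
Op 2: place WN@(1,0)
Op 3: place BR@(4,1)
Op 4: place WN@(4,4)
Op 5: place BK@(3,3)
Op 6: place BN@(0,0)
Op 7: place WR@(2,2)
Op 8: place BK@(1,1)
Per-piece attacks for B:
  BN@(0,0): attacks (1,2) (2,1)
  BK@(1,1): attacks (1,2) (1,0) (2,1) (0,1) (2,2) (2,0) (0,2) (0,0)
  BQ@(2,0): attacks (2,1) (2,2) (3,0) (4,0) (1,0) (3,1) (4,2) (1,1) [ray(0,1) blocked at (2,2); ray(-1,0) blocked at (1,0); ray(-1,1) blocked at (1,1)]
  BK@(3,3): attacks (3,4) (3,2) (4,3) (2,3) (4,4) (4,2) (2,4) (2,2)
  BR@(4,1): attacks (4,2) (4,3) (4,4) (4,0) (3,1) (2,1) (1,1) [ray(0,1) blocked at (4,4); ray(-1,0) blocked at (1,1)]
B attacks (2,3): yes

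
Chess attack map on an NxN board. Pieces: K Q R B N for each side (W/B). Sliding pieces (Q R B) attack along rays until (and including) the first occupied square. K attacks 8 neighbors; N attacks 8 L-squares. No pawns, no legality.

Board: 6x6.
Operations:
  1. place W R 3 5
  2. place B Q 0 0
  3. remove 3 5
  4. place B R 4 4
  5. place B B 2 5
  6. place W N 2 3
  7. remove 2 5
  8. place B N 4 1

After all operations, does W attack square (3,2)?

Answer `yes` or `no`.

Answer: no

Derivation:
Op 1: place WR@(3,5)
Op 2: place BQ@(0,0)
Op 3: remove (3,5)
Op 4: place BR@(4,4)
Op 5: place BB@(2,5)
Op 6: place WN@(2,3)
Op 7: remove (2,5)
Op 8: place BN@(4,1)
Per-piece attacks for W:
  WN@(2,3): attacks (3,5) (4,4) (1,5) (0,4) (3,1) (4,2) (1,1) (0,2)
W attacks (3,2): no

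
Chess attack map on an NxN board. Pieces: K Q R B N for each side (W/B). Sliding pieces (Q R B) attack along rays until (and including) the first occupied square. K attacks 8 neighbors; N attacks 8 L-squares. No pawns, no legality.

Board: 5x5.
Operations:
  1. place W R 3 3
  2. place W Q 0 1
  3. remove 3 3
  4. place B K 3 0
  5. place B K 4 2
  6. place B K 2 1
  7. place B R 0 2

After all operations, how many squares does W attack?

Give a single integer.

Op 1: place WR@(3,3)
Op 2: place WQ@(0,1)
Op 3: remove (3,3)
Op 4: place BK@(3,0)
Op 5: place BK@(4,2)
Op 6: place BK@(2,1)
Op 7: place BR@(0,2)
Per-piece attacks for W:
  WQ@(0,1): attacks (0,2) (0,0) (1,1) (2,1) (1,2) (2,3) (3,4) (1,0) [ray(0,1) blocked at (0,2); ray(1,0) blocked at (2,1)]
Union (8 distinct): (0,0) (0,2) (1,0) (1,1) (1,2) (2,1) (2,3) (3,4)

Answer: 8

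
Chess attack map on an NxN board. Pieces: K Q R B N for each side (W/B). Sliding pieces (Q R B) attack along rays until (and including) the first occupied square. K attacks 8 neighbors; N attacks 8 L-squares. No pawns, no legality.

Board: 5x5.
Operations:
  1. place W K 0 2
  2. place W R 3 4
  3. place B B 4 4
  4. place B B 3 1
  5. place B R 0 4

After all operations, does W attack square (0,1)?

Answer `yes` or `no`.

Answer: yes

Derivation:
Op 1: place WK@(0,2)
Op 2: place WR@(3,4)
Op 3: place BB@(4,4)
Op 4: place BB@(3,1)
Op 5: place BR@(0,4)
Per-piece attacks for W:
  WK@(0,2): attacks (0,3) (0,1) (1,2) (1,3) (1,1)
  WR@(3,4): attacks (3,3) (3,2) (3,1) (4,4) (2,4) (1,4) (0,4) [ray(0,-1) blocked at (3,1); ray(1,0) blocked at (4,4); ray(-1,0) blocked at (0,4)]
W attacks (0,1): yes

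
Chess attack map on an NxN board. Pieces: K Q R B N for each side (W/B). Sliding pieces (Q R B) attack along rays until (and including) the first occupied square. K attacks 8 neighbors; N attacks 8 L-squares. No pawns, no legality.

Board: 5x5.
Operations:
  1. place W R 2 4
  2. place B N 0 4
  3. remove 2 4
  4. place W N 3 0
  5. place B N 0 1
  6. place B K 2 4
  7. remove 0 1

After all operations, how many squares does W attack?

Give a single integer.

Answer: 3

Derivation:
Op 1: place WR@(2,4)
Op 2: place BN@(0,4)
Op 3: remove (2,4)
Op 4: place WN@(3,0)
Op 5: place BN@(0,1)
Op 6: place BK@(2,4)
Op 7: remove (0,1)
Per-piece attacks for W:
  WN@(3,0): attacks (4,2) (2,2) (1,1)
Union (3 distinct): (1,1) (2,2) (4,2)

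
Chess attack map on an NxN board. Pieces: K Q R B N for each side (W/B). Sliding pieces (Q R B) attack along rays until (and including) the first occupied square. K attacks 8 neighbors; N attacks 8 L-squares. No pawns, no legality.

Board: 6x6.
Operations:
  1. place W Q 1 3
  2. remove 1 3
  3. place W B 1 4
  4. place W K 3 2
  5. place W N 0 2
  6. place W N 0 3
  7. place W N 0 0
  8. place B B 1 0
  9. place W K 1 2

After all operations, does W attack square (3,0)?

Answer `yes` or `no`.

Op 1: place WQ@(1,3)
Op 2: remove (1,3)
Op 3: place WB@(1,4)
Op 4: place WK@(3,2)
Op 5: place WN@(0,2)
Op 6: place WN@(0,3)
Op 7: place WN@(0,0)
Op 8: place BB@(1,0)
Op 9: place WK@(1,2)
Per-piece attacks for W:
  WN@(0,0): attacks (1,2) (2,1)
  WN@(0,2): attacks (1,4) (2,3) (1,0) (2,1)
  WN@(0,3): attacks (1,5) (2,4) (1,1) (2,2)
  WK@(1,2): attacks (1,3) (1,1) (2,2) (0,2) (2,3) (2,1) (0,3) (0,1)
  WB@(1,4): attacks (2,5) (2,3) (3,2) (0,5) (0,3) [ray(1,-1) blocked at (3,2); ray(-1,-1) blocked at (0,3)]
  WK@(3,2): attacks (3,3) (3,1) (4,2) (2,2) (4,3) (4,1) (2,3) (2,1)
W attacks (3,0): no

Answer: no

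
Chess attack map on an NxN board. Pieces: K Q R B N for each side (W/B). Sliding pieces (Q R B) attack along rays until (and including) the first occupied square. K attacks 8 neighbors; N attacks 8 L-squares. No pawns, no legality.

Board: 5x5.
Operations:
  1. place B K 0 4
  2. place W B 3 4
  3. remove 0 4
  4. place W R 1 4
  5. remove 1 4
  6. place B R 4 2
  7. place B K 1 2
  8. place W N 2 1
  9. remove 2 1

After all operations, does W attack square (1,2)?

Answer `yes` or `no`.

Op 1: place BK@(0,4)
Op 2: place WB@(3,4)
Op 3: remove (0,4)
Op 4: place WR@(1,4)
Op 5: remove (1,4)
Op 6: place BR@(4,2)
Op 7: place BK@(1,2)
Op 8: place WN@(2,1)
Op 9: remove (2,1)
Per-piece attacks for W:
  WB@(3,4): attacks (4,3) (2,3) (1,2) [ray(-1,-1) blocked at (1,2)]
W attacks (1,2): yes

Answer: yes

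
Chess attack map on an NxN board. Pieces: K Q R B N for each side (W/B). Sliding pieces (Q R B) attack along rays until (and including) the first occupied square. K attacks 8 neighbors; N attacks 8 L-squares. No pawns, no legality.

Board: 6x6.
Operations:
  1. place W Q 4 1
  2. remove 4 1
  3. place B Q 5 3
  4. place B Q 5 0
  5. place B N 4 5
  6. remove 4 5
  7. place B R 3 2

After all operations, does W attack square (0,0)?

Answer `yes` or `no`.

Op 1: place WQ@(4,1)
Op 2: remove (4,1)
Op 3: place BQ@(5,3)
Op 4: place BQ@(5,0)
Op 5: place BN@(4,5)
Op 6: remove (4,5)
Op 7: place BR@(3,2)
Per-piece attacks for W:
W attacks (0,0): no

Answer: no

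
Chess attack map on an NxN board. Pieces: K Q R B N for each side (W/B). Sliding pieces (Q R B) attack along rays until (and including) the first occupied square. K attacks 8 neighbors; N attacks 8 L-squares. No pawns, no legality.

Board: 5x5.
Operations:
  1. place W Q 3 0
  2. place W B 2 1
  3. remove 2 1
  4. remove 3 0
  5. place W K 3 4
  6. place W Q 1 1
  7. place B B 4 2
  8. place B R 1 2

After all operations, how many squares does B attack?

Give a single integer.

Answer: 11

Derivation:
Op 1: place WQ@(3,0)
Op 2: place WB@(2,1)
Op 3: remove (2,1)
Op 4: remove (3,0)
Op 5: place WK@(3,4)
Op 6: place WQ@(1,1)
Op 7: place BB@(4,2)
Op 8: place BR@(1,2)
Per-piece attacks for B:
  BR@(1,2): attacks (1,3) (1,4) (1,1) (2,2) (3,2) (4,2) (0,2) [ray(0,-1) blocked at (1,1); ray(1,0) blocked at (4,2)]
  BB@(4,2): attacks (3,3) (2,4) (3,1) (2,0)
Union (11 distinct): (0,2) (1,1) (1,3) (1,4) (2,0) (2,2) (2,4) (3,1) (3,2) (3,3) (4,2)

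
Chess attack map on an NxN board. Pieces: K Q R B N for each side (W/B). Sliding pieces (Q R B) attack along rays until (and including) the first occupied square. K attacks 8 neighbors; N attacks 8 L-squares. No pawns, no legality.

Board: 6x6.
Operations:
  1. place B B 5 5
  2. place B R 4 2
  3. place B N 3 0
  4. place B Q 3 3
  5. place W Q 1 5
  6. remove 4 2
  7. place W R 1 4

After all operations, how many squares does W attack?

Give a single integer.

Op 1: place BB@(5,5)
Op 2: place BR@(4,2)
Op 3: place BN@(3,0)
Op 4: place BQ@(3,3)
Op 5: place WQ@(1,5)
Op 6: remove (4,2)
Op 7: place WR@(1,4)
Per-piece attacks for W:
  WR@(1,4): attacks (1,5) (1,3) (1,2) (1,1) (1,0) (2,4) (3,4) (4,4) (5,4) (0,4) [ray(0,1) blocked at (1,5)]
  WQ@(1,5): attacks (1,4) (2,5) (3,5) (4,5) (5,5) (0,5) (2,4) (3,3) (0,4) [ray(0,-1) blocked at (1,4); ray(1,0) blocked at (5,5); ray(1,-1) blocked at (3,3)]
Union (17 distinct): (0,4) (0,5) (1,0) (1,1) (1,2) (1,3) (1,4) (1,5) (2,4) (2,5) (3,3) (3,4) (3,5) (4,4) (4,5) (5,4) (5,5)

Answer: 17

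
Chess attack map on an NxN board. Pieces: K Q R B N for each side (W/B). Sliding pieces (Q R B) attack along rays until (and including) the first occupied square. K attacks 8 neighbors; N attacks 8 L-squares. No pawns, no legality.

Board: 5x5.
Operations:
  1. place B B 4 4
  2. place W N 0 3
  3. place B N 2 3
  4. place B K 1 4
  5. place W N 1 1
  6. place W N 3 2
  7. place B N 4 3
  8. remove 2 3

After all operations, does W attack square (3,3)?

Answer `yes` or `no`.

Op 1: place BB@(4,4)
Op 2: place WN@(0,3)
Op 3: place BN@(2,3)
Op 4: place BK@(1,4)
Op 5: place WN@(1,1)
Op 6: place WN@(3,2)
Op 7: place BN@(4,3)
Op 8: remove (2,3)
Per-piece attacks for W:
  WN@(0,3): attacks (2,4) (1,1) (2,2)
  WN@(1,1): attacks (2,3) (3,2) (0,3) (3,0)
  WN@(3,2): attacks (4,4) (2,4) (1,3) (4,0) (2,0) (1,1)
W attacks (3,3): no

Answer: no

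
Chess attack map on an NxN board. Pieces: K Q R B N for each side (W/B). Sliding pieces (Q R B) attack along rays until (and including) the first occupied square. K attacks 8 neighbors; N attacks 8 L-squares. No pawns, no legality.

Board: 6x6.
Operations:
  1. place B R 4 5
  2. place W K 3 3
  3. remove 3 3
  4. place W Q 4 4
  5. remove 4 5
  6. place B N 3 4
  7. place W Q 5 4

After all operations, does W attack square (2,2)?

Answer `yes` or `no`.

Answer: yes

Derivation:
Op 1: place BR@(4,5)
Op 2: place WK@(3,3)
Op 3: remove (3,3)
Op 4: place WQ@(4,4)
Op 5: remove (4,5)
Op 6: place BN@(3,4)
Op 7: place WQ@(5,4)
Per-piece attacks for W:
  WQ@(4,4): attacks (4,5) (4,3) (4,2) (4,1) (4,0) (5,4) (3,4) (5,5) (5,3) (3,5) (3,3) (2,2) (1,1) (0,0) [ray(1,0) blocked at (5,4); ray(-1,0) blocked at (3,4)]
  WQ@(5,4): attacks (5,5) (5,3) (5,2) (5,1) (5,0) (4,4) (4,5) (4,3) (3,2) (2,1) (1,0) [ray(-1,0) blocked at (4,4)]
W attacks (2,2): yes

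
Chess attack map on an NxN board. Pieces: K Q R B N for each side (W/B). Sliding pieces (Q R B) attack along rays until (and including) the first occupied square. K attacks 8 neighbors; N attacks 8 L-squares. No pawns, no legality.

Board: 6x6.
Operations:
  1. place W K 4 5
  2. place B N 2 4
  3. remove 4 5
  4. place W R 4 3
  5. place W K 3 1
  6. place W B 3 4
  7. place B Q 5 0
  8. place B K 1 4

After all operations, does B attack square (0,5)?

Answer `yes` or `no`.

Op 1: place WK@(4,5)
Op 2: place BN@(2,4)
Op 3: remove (4,5)
Op 4: place WR@(4,3)
Op 5: place WK@(3,1)
Op 6: place WB@(3,4)
Op 7: place BQ@(5,0)
Op 8: place BK@(1,4)
Per-piece attacks for B:
  BK@(1,4): attacks (1,5) (1,3) (2,4) (0,4) (2,5) (2,3) (0,5) (0,3)
  BN@(2,4): attacks (4,5) (0,5) (3,2) (4,3) (1,2) (0,3)
  BQ@(5,0): attacks (5,1) (5,2) (5,3) (5,4) (5,5) (4,0) (3,0) (2,0) (1,0) (0,0) (4,1) (3,2) (2,3) (1,4) [ray(-1,1) blocked at (1,4)]
B attacks (0,5): yes

Answer: yes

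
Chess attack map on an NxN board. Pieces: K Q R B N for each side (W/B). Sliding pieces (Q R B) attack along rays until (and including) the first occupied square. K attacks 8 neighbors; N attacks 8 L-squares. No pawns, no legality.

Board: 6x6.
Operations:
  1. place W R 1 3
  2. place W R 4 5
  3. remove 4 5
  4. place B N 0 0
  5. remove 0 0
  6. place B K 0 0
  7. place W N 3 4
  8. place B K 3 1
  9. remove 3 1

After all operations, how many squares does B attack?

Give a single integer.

Answer: 3

Derivation:
Op 1: place WR@(1,3)
Op 2: place WR@(4,5)
Op 3: remove (4,5)
Op 4: place BN@(0,0)
Op 5: remove (0,0)
Op 6: place BK@(0,0)
Op 7: place WN@(3,4)
Op 8: place BK@(3,1)
Op 9: remove (3,1)
Per-piece attacks for B:
  BK@(0,0): attacks (0,1) (1,0) (1,1)
Union (3 distinct): (0,1) (1,0) (1,1)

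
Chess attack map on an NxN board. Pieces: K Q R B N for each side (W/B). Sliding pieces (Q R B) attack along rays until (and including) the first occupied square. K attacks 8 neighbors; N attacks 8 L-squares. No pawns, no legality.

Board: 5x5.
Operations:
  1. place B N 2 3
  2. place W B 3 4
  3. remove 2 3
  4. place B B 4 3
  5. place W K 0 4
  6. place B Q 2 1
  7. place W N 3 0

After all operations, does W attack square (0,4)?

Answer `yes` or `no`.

Answer: no

Derivation:
Op 1: place BN@(2,3)
Op 2: place WB@(3,4)
Op 3: remove (2,3)
Op 4: place BB@(4,3)
Op 5: place WK@(0,4)
Op 6: place BQ@(2,1)
Op 7: place WN@(3,0)
Per-piece attacks for W:
  WK@(0,4): attacks (0,3) (1,4) (1,3)
  WN@(3,0): attacks (4,2) (2,2) (1,1)
  WB@(3,4): attacks (4,3) (2,3) (1,2) (0,1) [ray(1,-1) blocked at (4,3)]
W attacks (0,4): no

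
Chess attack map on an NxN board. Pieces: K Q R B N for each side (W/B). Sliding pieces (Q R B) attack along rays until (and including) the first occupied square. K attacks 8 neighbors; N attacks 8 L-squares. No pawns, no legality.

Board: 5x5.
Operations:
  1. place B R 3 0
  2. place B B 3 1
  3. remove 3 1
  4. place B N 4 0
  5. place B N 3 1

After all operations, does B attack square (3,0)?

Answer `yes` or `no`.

Op 1: place BR@(3,0)
Op 2: place BB@(3,1)
Op 3: remove (3,1)
Op 4: place BN@(4,0)
Op 5: place BN@(3,1)
Per-piece attacks for B:
  BR@(3,0): attacks (3,1) (4,0) (2,0) (1,0) (0,0) [ray(0,1) blocked at (3,1); ray(1,0) blocked at (4,0)]
  BN@(3,1): attacks (4,3) (2,3) (1,2) (1,0)
  BN@(4,0): attacks (3,2) (2,1)
B attacks (3,0): no

Answer: no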